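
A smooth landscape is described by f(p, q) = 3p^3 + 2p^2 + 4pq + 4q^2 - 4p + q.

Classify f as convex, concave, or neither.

neither

The term 3p^3 is cubic, so the Hessian is not constant.
∂²f/∂p² = 18p + 4, which takes both signs as p varies (negative for sufficiently negative p). A diagonal entry of the Hessian changing sign means the Hessian is neither positive- nor negative-semidefinite on all of R^2.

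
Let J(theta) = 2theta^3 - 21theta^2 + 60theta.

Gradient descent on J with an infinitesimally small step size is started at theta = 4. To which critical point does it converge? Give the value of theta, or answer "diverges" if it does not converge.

5

J'(theta) = 6(theta - 5)(theta - 2), so J'(4) = -12.
Gradient descent moves in the -J' direction, i.e. theta is increasing.
The nearest critical point in that direction is theta = 5, where J'' = 18 > 0 (a local minimum). The iterate converges there.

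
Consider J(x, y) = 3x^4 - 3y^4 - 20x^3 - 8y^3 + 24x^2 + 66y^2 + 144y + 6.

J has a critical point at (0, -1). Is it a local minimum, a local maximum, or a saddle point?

local minimum

The mixed partial ∂²J/∂x∂y is 0, so the Hessian at any point is diag(J_xx, J_yy) = diag(12(3x^2 - 10x + 4), 12(-3y^2 - 4y + 11)).
At (0, -1): H = diag(48, 144).
Both eigenvalues are positive, so H is positive definite: a local minimum.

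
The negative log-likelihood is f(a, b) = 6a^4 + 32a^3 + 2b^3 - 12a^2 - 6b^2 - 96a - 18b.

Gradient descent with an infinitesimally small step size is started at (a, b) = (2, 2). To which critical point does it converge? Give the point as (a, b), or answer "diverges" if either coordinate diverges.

(1, 3)

f is separable, so gradient descent decouples: a follows -∂f/∂a, b follows -∂f/∂b.
∂f/∂a = 24(a - 1)(a + 1)(a + 4); at a=2 this is 432, so a decreases.
∂f/∂b = 6(b - 3)(b + 1); at b=2 this is -18, so b increases.
a converges to its nearest critical value 1 (a local min of the a-part); b converges to 3. The iterate converges to (1, 3).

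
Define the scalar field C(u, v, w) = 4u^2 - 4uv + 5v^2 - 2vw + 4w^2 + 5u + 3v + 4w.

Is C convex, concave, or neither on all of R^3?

C is quadratic, so its Hessian is the constant matrix H = [[8, -4, 0], [-4, 10, -2], [0, -2, 8]].
Leading principal minors: 8, 64, 480.
All positive ⇒ H ≻ 0 ⇒ convex.

convex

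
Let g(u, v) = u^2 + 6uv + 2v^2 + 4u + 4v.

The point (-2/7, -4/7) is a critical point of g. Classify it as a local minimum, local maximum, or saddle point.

The Hessian of g is constant: H = [[2, 6], [6, 4]].
det(H) = 2·4 − 6² = -28.
Since det(H) < 0, H is indefinite and the critical point is a saddle point.

saddle point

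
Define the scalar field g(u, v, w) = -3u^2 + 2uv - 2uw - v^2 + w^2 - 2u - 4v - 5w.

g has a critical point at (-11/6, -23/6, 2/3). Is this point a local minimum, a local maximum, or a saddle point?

saddle point

The Hessian is constant: H = [[-6, 2, -2], [2, -2, 0], [-2, 0, 2]].
Leading principal minors: Δ₁ = -6, Δ₂ = 8, Δ₃ = 24.
The minors fit neither the all-positive nor the alternating-sign pattern, so H is indefinite: a saddle point.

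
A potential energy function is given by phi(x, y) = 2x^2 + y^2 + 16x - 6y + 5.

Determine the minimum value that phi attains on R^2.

-36

phi(x,y) separates as P(x) + Q(y) + 5, so its minimum is min P + min Q + 5.
P'(x) = 4x + 16 vanishes at x ∈ {-4}; Q'(y) = 2y - 6 vanishes at y ∈ {3}.
Local minima of P (where P''>0): P(-4)=-32. Local minima of Q: Q(3)=-9.
So the global minimum of phi is P(-4) + Q(3) + 5 = -32 − 9 + 5 = -36, attained at (-4, 3).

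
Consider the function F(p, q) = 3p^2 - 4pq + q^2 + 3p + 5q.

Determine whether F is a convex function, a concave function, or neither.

neither

F is quadratic, so its Hessian is the constant matrix H = [[6, -4], [-4, 2]].
det(H) = -4, tr(H) = 8.
det(H) < 0, so H is indefinite: neither convex nor concave.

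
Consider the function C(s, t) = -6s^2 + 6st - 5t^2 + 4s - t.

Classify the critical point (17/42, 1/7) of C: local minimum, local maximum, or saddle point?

local maximum

The Hessian of C is constant: H = [[-12, 6], [6, -10]].
det(H) = (-12)·(-10) − 6² = 84.
det(H) > 0 and tr(H) = -22 < 0, so H is negative definite and the point is a local maximum.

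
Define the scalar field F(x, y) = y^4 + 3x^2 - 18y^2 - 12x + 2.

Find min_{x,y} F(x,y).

-91

F(x,y) separates as P(x) + Q(y) + 2, so its minimum is min P + min Q + 2.
P'(x) = 6x - 12 vanishes at x ∈ {2}; Q'(y) = 4y(y - 3)(y + 3) vanishes at y ∈ {-3, 0, 3}.
Local minima of P (where P''>0): P(2)=-12. Local minima of Q: Q(-3)=-81, Q(3)=-81.
So the global minimum of F is P(2) + Q(-3) + 2 = -12 − 81 + 2 = -91, attained at (2, -3).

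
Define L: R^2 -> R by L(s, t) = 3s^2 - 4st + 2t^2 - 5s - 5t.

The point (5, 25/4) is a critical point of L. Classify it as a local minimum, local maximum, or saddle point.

local minimum

The Hessian of L is constant: H = [[6, -4], [-4, 4]].
det(H) = 6·4 − (-4)² = 8.
det(H) > 0 and tr(H) = 10 > 0, so H is positive definite and the point is a local minimum.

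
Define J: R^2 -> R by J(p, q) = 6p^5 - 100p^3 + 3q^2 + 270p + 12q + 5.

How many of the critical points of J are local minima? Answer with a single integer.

2

J separates as a function of p plus a function of q, so ∇J=0 decouples.
∂J/∂p = 30(p - 3)(p - 1)(p + 1)(p + 3) = 0 at p ∈ {-3, -1, 1, 3}; ∂J/∂q = 6(q + 2) = 0 at q ∈ {-2}.
The Hessian is diagonal: diag(J_pp, J_qq). Second derivatives: J_pp(-3)=-1440, J_pp(-1)=480, J_pp(1)=-480, J_pp(3)=1440; J_qq(-2)=6.
Local minima occur where both diagonal entries positive: (-1, -2), (3, -2). Count: 2.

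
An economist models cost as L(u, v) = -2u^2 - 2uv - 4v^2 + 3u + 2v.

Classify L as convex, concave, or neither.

L is quadratic, so its Hessian is the constant matrix H = [[-4, -2], [-2, -8]].
det(H) = 28, tr(H) = -12.
det(H) > 0 and tr(H) < 0, so H is negative definite everywhere: concave.

concave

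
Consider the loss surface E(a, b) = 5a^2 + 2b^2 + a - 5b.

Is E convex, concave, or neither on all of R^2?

E is quadratic, so its Hessian is the constant matrix H = [[10, 0], [0, 4]].
det(H) = 40, tr(H) = 14.
det(H) > 0 and tr(H) > 0, so H is positive definite everywhere: convex.

convex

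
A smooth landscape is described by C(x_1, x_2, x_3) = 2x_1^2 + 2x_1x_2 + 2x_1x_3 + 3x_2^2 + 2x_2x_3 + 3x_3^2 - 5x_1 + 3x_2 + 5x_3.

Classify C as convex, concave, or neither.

C is quadratic, so its Hessian is the constant matrix H = [[4, 2, 2], [2, 6, 2], [2, 2, 6]].
Leading principal minors: 4, 20, 96.
All positive ⇒ H ≻ 0 ⇒ convex.

convex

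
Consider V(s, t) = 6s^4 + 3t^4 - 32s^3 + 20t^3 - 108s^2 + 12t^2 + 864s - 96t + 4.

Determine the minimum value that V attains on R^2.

V(s,t) separates as P(s) + Q(t) + 4, so its minimum is min P + min Q + 4.
P'(s) = 24(s - 4)(s - 3)(s + 3) vanishes at s ∈ {-3, 3, 4}; Q'(t) = 12(t - 1)(t + 2)(t + 4) vanishes at t ∈ {-4, -2, 1}.
Local minima of P (where P''>0): P(-3)=-2214, P(4)=1216. Local minima of Q: Q(-4)=64, Q(1)=-61.
So the global minimum of V is P(-3) + Q(1) + 4 = -2214 − 61 + 4 = -2271, attained at (-3, 1).

-2271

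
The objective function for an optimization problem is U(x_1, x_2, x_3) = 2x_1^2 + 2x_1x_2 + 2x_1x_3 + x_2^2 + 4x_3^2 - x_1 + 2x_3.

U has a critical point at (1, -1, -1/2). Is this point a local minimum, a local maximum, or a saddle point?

The Hessian is constant: H = [[4, 2, 2], [2, 2, 0], [2, 0, 8]].
Leading principal minors: Δ₁ = 4, Δ₂ = 4, Δ₃ = 24.
All leading minors are positive, so H is positive definite: a local minimum.

local minimum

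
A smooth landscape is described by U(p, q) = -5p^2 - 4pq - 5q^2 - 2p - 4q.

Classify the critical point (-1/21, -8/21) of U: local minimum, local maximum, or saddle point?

local maximum

The Hessian of U is constant: H = [[-10, -4], [-4, -10]].
det(H) = (-10)·(-10) − (-4)² = 84.
det(H) > 0 and tr(H) = -20 < 0, so H is negative definite and the point is a local maximum.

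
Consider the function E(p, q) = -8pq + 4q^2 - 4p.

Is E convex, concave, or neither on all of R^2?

neither

E is quadratic, so its Hessian is the constant matrix H = [[0, -8], [-8, 8]].
det(H) = -64, tr(H) = 8.
det(H) < 0, so H is indefinite: neither convex nor concave.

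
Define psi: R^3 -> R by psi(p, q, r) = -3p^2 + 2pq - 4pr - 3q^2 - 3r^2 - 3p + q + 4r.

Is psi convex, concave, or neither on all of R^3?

psi is quadratic, so its Hessian is the constant matrix H = [[-6, 2, -4], [2, -6, 0], [-4, 0, -6]].
Leading principal minors: -6, 32, -96.
Signs alternate −, +, − ⇒ H ≺ 0 ⇒ concave.

concave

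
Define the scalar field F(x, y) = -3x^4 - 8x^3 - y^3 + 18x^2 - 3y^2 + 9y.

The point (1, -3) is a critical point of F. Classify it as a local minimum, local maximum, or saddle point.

The mixed partial ∂²F/∂x∂y is 0, so the Hessian at any point is diag(F_xx, F_yy) = diag(12(-3x^2 - 4x + 3), -6(y + 1)).
At (1, -3): H = diag(-48, 12).
The eigenvalues have opposite signs, so H is indefinite: a saddle point.

saddle point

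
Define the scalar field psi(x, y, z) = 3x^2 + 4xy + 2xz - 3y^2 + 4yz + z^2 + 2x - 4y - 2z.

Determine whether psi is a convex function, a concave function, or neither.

neither

psi is quadratic, so its Hessian is the constant matrix H = [[6, 4, 2], [4, -6, 4], [2, 4, 2]].
Leading principal minors: 6, -52, -112.
Neither pattern holds ⇒ H is indefinite ⇒ neither convex nor concave.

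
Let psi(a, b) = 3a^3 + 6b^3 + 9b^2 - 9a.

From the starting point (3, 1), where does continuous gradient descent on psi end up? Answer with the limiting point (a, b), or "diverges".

psi is separable, so gradient descent decouples: a follows -∂psi/∂a, b follows -∂psi/∂b.
∂psi/∂a = 9(a - 1)(a + 1); at a=3 this is 72, so a decreases.
∂psi/∂b = 18b(b + 1); at b=1 this is 36, so b decreases.
a converges to its nearest critical value 1 (a local min of the a-part); b converges to 0. The iterate converges to (1, 0).

(1, 0)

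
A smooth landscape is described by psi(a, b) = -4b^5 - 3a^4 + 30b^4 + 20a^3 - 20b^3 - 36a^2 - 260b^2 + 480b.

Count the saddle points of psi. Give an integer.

psi separates as a function of a plus a function of b, so ∇psi=0 decouples.
∂psi/∂a = -12a(a - 3)(a - 2) = 0 at a ∈ {0, 2, 3}; ∂psi/∂b = -20(b - 4)(b - 3)(b - 1)(b + 2) = 0 at b ∈ {-2, 1, 3, 4}.
The Hessian is diagonal: diag(psi_aa, psi_bb). Second derivatives: psi_aa(0)=-72, psi_aa(2)=24, psi_aa(3)=-36; psi_bb(-2)=1800, psi_bb(1)=-360, psi_bb(3)=200, psi_bb(4)=-360.
Saddle points occur where the two diagonal entries have opposite signs: (0, -2), (0, 3), (2, 1), (2, 4), (3, -2), (3, 3). Count: 6.

6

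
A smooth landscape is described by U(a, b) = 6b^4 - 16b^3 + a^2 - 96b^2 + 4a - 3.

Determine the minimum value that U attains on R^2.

-1031

U(a,b) separates as P(a) + Q(b) − 3, so its minimum is min P + min Q − 3.
P'(a) = 2a + 4 vanishes at a ∈ {-2}; Q'(b) = 24b(b - 4)(b + 2) vanishes at b ∈ {-2, 0, 4}.
Local minima of P (where P''>0): P(-2)=-4. Local minima of Q: Q(-2)=-160, Q(4)=-1024.
So the global minimum of U is P(-2) + Q(4) − 3 = -4 − 1024 − 3 = -1031, attained at (-2, 4).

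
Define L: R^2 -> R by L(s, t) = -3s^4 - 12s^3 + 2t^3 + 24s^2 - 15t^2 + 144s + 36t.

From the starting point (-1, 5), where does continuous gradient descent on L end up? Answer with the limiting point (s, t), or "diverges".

(-2, 3)

L is separable, so gradient descent decouples: s follows -∂L/∂s, t follows -∂L/∂t.
∂L/∂s = -12(s - 2)(s + 2)(s + 3); at s=-1 this is 72, so s decreases.
∂L/∂t = 6(t - 3)(t - 2); at t=5 this is 36, so t decreases.
s converges to its nearest critical value -2 (a local min of the s-part); t converges to 3. The iterate converges to (-2, 3).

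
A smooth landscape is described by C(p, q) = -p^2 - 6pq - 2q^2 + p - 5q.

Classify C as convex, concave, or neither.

C is quadratic, so its Hessian is the constant matrix H = [[-2, -6], [-6, -4]].
det(H) = -28, tr(H) = -6.
det(H) < 0, so H is indefinite: neither convex nor concave.

neither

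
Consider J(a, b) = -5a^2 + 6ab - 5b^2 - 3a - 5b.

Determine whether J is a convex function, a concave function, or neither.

J is quadratic, so its Hessian is the constant matrix H = [[-10, 6], [6, -10]].
det(H) = 64, tr(H) = -20.
det(H) > 0 and tr(H) < 0, so H is negative definite everywhere: concave.

concave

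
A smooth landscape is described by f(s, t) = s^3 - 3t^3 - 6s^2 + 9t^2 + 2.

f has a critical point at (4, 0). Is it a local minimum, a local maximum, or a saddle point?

local minimum

The mixed partial ∂²f/∂s∂t is 0, so the Hessian at any point is diag(f_ss, f_tt) = diag(6(s - 2), 18(-t + 1)).
At (4, 0): H = diag(12, 18).
Both eigenvalues are positive, so H is positive definite: a local minimum.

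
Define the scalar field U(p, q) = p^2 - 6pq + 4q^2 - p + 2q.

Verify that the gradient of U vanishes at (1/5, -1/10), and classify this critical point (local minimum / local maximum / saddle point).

∇U = (2p - 6q - 1, -6p + 8q + 2); substituting (1/5, -1/10) gives ∇U = (0, 0), so (1/5, -1/10) is indeed a critical point.
The Hessian of U is constant: H = [[2, -6], [-6, 8]].
det(H) = 2·8 − (-6)² = -20.
Since det(H) < 0, H is indefinite and the critical point is a saddle point.

saddle point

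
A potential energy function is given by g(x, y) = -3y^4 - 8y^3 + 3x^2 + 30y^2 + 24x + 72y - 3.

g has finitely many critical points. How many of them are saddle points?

g separates as a function of x plus a function of y, so ∇g=0 decouples.
∂g/∂x = 6(x + 4) = 0 at x ∈ {-4}; ∂g/∂y = -12(y - 2)(y + 1)(y + 3) = 0 at y ∈ {-3, -1, 2}.
The Hessian is diagonal: diag(g_xx, g_yy). Second derivatives: g_xx(-4)=6; g_yy(-3)=-120, g_yy(-1)=72, g_yy(2)=-180.
Saddle points occur where the two diagonal entries have opposite signs: (-4, -3), (-4, 2). Count: 2.

2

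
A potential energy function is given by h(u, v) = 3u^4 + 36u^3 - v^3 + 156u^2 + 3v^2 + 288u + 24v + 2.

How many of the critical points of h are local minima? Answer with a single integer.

2

h separates as a function of u plus a function of v, so ∇h=0 decouples.
∂h/∂u = 12(u + 2)(u + 3)(u + 4) = 0 at u ∈ {-4, -3, -2}; ∂h/∂v = -3(v - 4)(v + 2) = 0 at v ∈ {-2, 4}.
The Hessian is diagonal: diag(h_uu, h_vv). Second derivatives: h_uu(-4)=24, h_uu(-3)=-12, h_uu(-2)=24; h_vv(-2)=18, h_vv(4)=-18.
Local minima occur where both diagonal entries positive: (-4, -2), (-2, -2). Count: 2.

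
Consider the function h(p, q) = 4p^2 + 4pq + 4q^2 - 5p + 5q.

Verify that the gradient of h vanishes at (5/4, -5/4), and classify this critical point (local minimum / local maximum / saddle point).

∇h = (8p + 4q - 5, 4p + 8q + 5); substituting (5/4, -5/4) gives ∇h = (0, 0), so (5/4, -5/4) is indeed a critical point.
The Hessian of h is constant: H = [[8, 4], [4, 8]].
det(H) = 8·8 − 4² = 48.
det(H) > 0 and tr(H) = 16 > 0, so H is positive definite and the point is a local minimum.

local minimum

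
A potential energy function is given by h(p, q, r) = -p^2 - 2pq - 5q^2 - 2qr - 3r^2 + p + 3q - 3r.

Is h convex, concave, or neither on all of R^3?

h is quadratic, so its Hessian is the constant matrix H = [[-2, -2, 0], [-2, -10, -2], [0, -2, -6]].
Leading principal minors: -2, 16, -88.
Signs alternate −, +, − ⇒ H ≺ 0 ⇒ concave.

concave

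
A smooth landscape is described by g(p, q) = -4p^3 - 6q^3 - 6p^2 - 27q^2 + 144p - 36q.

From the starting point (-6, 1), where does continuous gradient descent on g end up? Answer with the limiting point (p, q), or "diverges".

g is separable, so gradient descent decouples: p follows -∂g/∂p, q follows -∂g/∂q.
∂g/∂p = -12(p - 3)(p + 4); at p=-6 this is -216, so p increases.
∂g/∂q = -18(q + 1)(q + 2); at q=1 this is -108, so q increases.
The q-coordinate has no critical point in that direction and runs off to infinity.

diverges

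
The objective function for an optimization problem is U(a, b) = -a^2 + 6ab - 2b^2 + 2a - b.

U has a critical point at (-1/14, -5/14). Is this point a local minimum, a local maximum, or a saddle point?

saddle point

The Hessian of U is constant: H = [[-2, 6], [6, -4]].
det(H) = (-2)·(-4) − 6² = -28.
Since det(H) < 0, H is indefinite and the critical point is a saddle point.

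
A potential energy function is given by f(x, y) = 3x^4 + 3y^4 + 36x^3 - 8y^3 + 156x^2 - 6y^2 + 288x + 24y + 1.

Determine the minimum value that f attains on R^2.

f(x,y) separates as P(x) + Q(y) + 1, so its minimum is min P + min Q + 1.
P'(x) = 12(x + 2)(x + 3)(x + 4) vanishes at x ∈ {-4, -3, -2}; Q'(y) = 12(y - 2)(y - 1)(y + 1) vanishes at y ∈ {-1, 1, 2}.
Local minima of P (where P''>0): P(-4)=-192, P(-2)=-192. Local minima of Q: Q(-1)=-19, Q(2)=8.
So the global minimum of f is P(-4) + Q(-1) + 1 = -192 − 19 + 1 = -210, attained at (-4, -1).

-210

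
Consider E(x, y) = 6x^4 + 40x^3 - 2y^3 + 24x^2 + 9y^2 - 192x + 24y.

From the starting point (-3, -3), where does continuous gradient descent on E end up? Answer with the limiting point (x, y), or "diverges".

(-4, -1)

E is separable, so gradient descent decouples: x follows -∂E/∂x, y follows -∂E/∂y.
∂E/∂x = 24(x - 1)(x + 2)(x + 4); at x=-3 this is 96, so x decreases.
∂E/∂y = -6(y - 4)(y + 1); at y=-3 this is -84, so y increases.
x converges to its nearest critical value -4 (a local min of the x-part); y converges to -1. The iterate converges to (-4, -1).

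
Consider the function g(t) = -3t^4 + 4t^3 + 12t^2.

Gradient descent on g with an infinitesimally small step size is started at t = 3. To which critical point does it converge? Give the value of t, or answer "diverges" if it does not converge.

g'(t) = -12t(t - 2)(t + 1), so g'(3) = -144.
Gradient descent moves in the -g' direction, i.e. t is increasing.
There is no critical point above t=3, and g' keeps the same sign, so the iterate runs off to +∞.

diverges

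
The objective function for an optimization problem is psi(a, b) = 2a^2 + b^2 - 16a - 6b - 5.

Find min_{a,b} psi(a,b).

psi(a,b) separates as P(a) + Q(b) − 5, so its minimum is min P + min Q − 5.
P'(a) = 4a - 16 vanishes at a ∈ {4}; Q'(b) = 2b - 6 vanishes at b ∈ {3}.
Local minima of P (where P''>0): P(4)=-32. Local minima of Q: Q(3)=-9.
So the global minimum of psi is P(4) + Q(3) − 5 = -32 − 9 − 5 = -46, attained at (4, 3).

-46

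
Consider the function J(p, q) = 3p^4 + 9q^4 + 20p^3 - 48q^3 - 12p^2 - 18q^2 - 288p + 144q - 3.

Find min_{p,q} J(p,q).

J(p,q) separates as A(p) + B(q) − 3, so its minimum is min A + min B − 3.
A'(p) = 12(p - 2)(p + 3)(p + 4) vanishes at p ∈ {-4, -3, 2}; B'(q) = 36(q - 4)(q - 1)(q + 1) vanishes at q ∈ {-1, 1, 4}.
Local minima of A (where A''>0): A(-4)=448, A(2)=-416. Local minima of B: B(-1)=-105, B(4)=-480.
So the global minimum of J is A(2) + B(4) − 3 = -416 − 480 − 3 = -899, attained at (2, 4).

-899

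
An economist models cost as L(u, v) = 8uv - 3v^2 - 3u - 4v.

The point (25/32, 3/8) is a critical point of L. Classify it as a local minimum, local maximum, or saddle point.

The Hessian of L is constant: H = [[0, 8], [8, -6]].
det(H) = 0·(-6) − 8² = -64.
Since det(H) < 0, H is indefinite and the critical point is a saddle point.

saddle point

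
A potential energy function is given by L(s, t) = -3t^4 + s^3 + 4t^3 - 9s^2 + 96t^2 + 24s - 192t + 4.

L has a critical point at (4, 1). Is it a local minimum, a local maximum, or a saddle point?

The mixed partial ∂²L/∂s∂t is 0, so the Hessian at any point is diag(L_ss, L_tt) = diag(6(s - 3), 12(-3t^2 + 2t + 16)).
At (4, 1): H = diag(6, 180).
Both eigenvalues are positive, so H is positive definite: a local minimum.

local minimum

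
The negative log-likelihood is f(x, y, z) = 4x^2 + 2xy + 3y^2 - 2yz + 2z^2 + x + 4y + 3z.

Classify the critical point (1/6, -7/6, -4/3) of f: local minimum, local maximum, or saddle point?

The Hessian is constant: H = [[8, 2, 0], [2, 6, -2], [0, -2, 4]].
Leading principal minors: Δ₁ = 8, Δ₂ = 44, Δ₃ = 144.
All leading minors are positive, so H is positive definite: a local minimum.

local minimum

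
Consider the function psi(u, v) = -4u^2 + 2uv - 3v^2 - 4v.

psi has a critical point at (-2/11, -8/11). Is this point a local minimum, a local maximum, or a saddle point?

The Hessian of psi is constant: H = [[-8, 2], [2, -6]].
det(H) = (-8)·(-6) − 2² = 44.
det(H) > 0 and tr(H) = -14 < 0, so H is negative definite and the point is a local maximum.

local maximum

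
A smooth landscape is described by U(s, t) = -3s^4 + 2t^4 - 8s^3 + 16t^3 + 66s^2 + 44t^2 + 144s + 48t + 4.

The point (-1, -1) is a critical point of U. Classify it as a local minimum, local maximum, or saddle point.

The mixed partial ∂²U/∂s∂t is 0, so the Hessian at any point is diag(U_ss, U_tt) = diag(12(-3s^2 - 4s + 11), 8(3t^2 + 12t + 11)).
At (-1, -1): H = diag(144, 16).
Both eigenvalues are positive, so H is positive definite: a local minimum.

local minimum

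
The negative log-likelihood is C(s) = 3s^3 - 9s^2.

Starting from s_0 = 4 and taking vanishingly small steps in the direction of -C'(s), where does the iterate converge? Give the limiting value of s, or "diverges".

2

C'(s) = 9s(s - 2), so C'(4) = 72.
Gradient descent moves in the -C' direction, i.e. s is decreasing.
The nearest critical point in that direction is s = 2, where C'' = 18 > 0 (a local minimum). The iterate converges there.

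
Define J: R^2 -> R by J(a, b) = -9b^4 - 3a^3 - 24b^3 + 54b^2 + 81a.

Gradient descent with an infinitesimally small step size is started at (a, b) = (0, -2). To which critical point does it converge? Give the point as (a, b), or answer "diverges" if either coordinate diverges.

J is separable, so gradient descent decouples: a follows -∂J/∂a, b follows -∂J/∂b.
∂J/∂a = -9(a - 3)(a + 3); at a=0 this is 81, so a decreases.
∂J/∂b = -36b(b - 1)(b + 3); at b=-2 this is -216, so b increases.
a converges to its nearest critical value -3 (a local min of the a-part); b converges to 0. The iterate converges to (-3, 0).

(-3, 0)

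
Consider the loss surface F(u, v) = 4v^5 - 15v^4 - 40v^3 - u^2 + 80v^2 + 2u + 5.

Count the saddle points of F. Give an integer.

F separates as a function of u plus a function of v, so ∇F=0 decouples.
∂F/∂u = -2(u - 1) = 0 at u ∈ {1}; ∂F/∂v = 20v(v - 4)(v - 1)(v + 2) = 0 at v ∈ {-2, 0, 1, 4}.
The Hessian is diagonal: diag(F_uu, F_vv). Second derivatives: F_uu(1)=-2; F_vv(-2)=-720, F_vv(0)=160, F_vv(1)=-180, F_vv(4)=1440.
Saddle points occur where the two diagonal entries have opposite signs: (1, 0), (1, 4). Count: 2.

2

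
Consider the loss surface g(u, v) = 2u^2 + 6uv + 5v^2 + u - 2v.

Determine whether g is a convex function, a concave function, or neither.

convex

g is quadratic, so its Hessian is the constant matrix H = [[4, 6], [6, 10]].
det(H) = 4, tr(H) = 14.
det(H) > 0 and tr(H) > 0, so H is positive definite everywhere: convex.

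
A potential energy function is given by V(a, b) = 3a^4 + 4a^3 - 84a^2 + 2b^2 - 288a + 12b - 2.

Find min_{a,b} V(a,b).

V(a,b) separates as P(a) + Q(b) − 2, so its minimum is min P + min Q − 2.
P'(a) = 12(a - 4)(a + 2)(a + 3) vanishes at a ∈ {-3, -2, 4}; Q'(b) = 4b + 12 vanishes at b ∈ {-3}.
Local minima of P (where P''>0): P(-3)=243, P(4)=-1472. Local minima of Q: Q(-3)=-18.
So the global minimum of V is P(4) + Q(-3) − 2 = -1472 − 18 − 2 = -1492, attained at (4, -3).

-1492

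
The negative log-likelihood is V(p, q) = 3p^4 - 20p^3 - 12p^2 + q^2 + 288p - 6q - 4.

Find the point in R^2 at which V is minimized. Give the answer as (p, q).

V(p,q) separates as A(p) + B(q) − 4, so its minimum is min A + min B − 4.
A'(p) = 12(p - 4)(p - 3)(p + 2) vanishes at p ∈ {-2, 3, 4}; B'(q) = 2q - 6 vanishes at q ∈ {3}.
Local minima of A (where A''>0): A(-2)=-416, A(4)=448. Local minima of B: B(3)=-9.
So the global minimum of V is A(-2) + B(3) − 4 = -416 − 9 − 4 = -429, attained at (-2, 3).

(-2, 3)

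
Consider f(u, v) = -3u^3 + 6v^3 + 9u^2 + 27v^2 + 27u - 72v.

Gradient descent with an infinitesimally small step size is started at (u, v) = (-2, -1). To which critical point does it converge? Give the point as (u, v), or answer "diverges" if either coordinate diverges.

(-1, 1)

f is separable, so gradient descent decouples: u follows -∂f/∂u, v follows -∂f/∂v.
∂f/∂u = -9(u - 3)(u + 1); at u=-2 this is -45, so u increases.
∂f/∂v = 18(v - 1)(v + 4); at v=-1 this is -108, so v increases.
u converges to its nearest critical value -1 (a local min of the u-part); v converges to 1. The iterate converges to (-1, 1).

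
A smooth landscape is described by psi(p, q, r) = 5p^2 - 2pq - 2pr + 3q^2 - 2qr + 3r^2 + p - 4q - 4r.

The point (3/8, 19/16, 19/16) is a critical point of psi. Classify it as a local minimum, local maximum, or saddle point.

The Hessian is constant: H = [[10, -2, -2], [-2, 6, -2], [-2, -2, 6]].
Leading principal minors: Δ₁ = 10, Δ₂ = 56, Δ₃ = 256.
All leading minors are positive, so H is positive definite: a local minimum.

local minimum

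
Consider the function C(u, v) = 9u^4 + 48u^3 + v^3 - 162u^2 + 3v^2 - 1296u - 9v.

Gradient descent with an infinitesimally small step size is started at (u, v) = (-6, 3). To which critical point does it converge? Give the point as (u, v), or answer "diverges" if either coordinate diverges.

(-4, 1)

C is separable, so gradient descent decouples: u follows -∂C/∂u, v follows -∂C/∂v.
∂C/∂u = 36(u - 3)(u + 3)(u + 4); at u=-6 this is -1944, so u increases.
∂C/∂v = 3(v - 1)(v + 3); at v=3 this is 36, so v decreases.
u converges to its nearest critical value -4 (a local min of the u-part); v converges to 1. The iterate converges to (-4, 1).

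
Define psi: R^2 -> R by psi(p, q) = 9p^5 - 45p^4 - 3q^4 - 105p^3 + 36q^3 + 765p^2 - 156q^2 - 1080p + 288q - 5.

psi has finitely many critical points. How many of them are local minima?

2

psi separates as a function of p plus a function of q, so ∇psi=0 decouples.
∂psi/∂p = 45(p - 4)(p - 2)(p - 1)(p + 3) = 0 at p ∈ {-3, 1, 2, 4}; ∂psi/∂q = -12(q - 4)(q - 3)(q - 2) = 0 at q ∈ {2, 3, 4}.
The Hessian is diagonal: diag(psi_pp, psi_qq). Second derivatives: psi_pp(-3)=-6300, psi_pp(1)=540, psi_pp(2)=-450, psi_pp(4)=1890; psi_qq(2)=-24, psi_qq(3)=12, psi_qq(4)=-24.
Local minima occur where both diagonal entries positive: (1, 3), (4, 3). Count: 2.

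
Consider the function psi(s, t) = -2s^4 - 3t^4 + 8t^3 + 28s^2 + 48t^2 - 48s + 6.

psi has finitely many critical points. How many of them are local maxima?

psi separates as a function of s plus a function of t, so ∇psi=0 decouples.
∂psi/∂s = -8(s - 2)(s - 1)(s + 3) = 0 at s ∈ {-3, 1, 2}; ∂psi/∂t = -12t(t - 4)(t + 2) = 0 at t ∈ {-2, 0, 4}.
The Hessian is diagonal: diag(psi_ss, psi_tt). Second derivatives: psi_ss(-3)=-160, psi_ss(1)=32, psi_ss(2)=-40; psi_tt(-2)=-144, psi_tt(0)=96, psi_tt(4)=-288.
Local maxima occur where both diagonal entries negative: (-3, -2), (-3, 4), (2, -2), (2, 4). Count: 4.

4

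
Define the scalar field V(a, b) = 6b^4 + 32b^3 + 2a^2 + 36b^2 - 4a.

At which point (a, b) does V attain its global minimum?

(1, -3)

V(a,b) separates as P(a) + Q(b), so its minimum is min P + min Q.
P'(a) = 4a - 4 vanishes at a ∈ {1}; Q'(b) = 24b(b + 1)(b + 3) vanishes at b ∈ {-3, -1, 0}.
Local minima of P (where P''>0): P(1)=-2. Local minima of Q: Q(-3)=-54, Q(0)=0.
So the global minimum of V is P(1) + Q(-3) = -2 − 54 = -56, attained at (1, -3).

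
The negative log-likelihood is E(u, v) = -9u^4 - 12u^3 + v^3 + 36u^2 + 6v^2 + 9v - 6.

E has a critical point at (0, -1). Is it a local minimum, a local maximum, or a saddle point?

local minimum

The mixed partial ∂²E/∂u∂v is 0, so the Hessian at any point is diag(E_uu, E_vv) = diag(36(-3u^2 - 2u + 2), 6(v + 2)).
At (0, -1): H = diag(72, 6).
Both eigenvalues are positive, so H is positive definite: a local minimum.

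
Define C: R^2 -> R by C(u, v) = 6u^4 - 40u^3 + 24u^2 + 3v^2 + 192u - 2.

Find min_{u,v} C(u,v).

C(u,v) separates as P(u) + Q(v) − 2, so its minimum is min P + min Q − 2.
P'(u) = 24(u - 4)(u - 2)(u + 1) vanishes at u ∈ {-1, 2, 4}; Q'(v) = 6v vanishes at v ∈ {0}.
Local minima of P (where P''>0): P(-1)=-122, P(4)=128. Local minima of Q: Q(0)=0.
So the global minimum of C is P(-1) + Q(0) − 2 = -122 + 0 − 2 = -124, attained at (-1, 0).

-124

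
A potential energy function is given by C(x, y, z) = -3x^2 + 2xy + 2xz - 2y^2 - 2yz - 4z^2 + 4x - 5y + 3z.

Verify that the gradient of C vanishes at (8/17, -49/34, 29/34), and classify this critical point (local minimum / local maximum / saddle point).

local maximum

∇C = (-6x + 2y + 2z + 4, 2x - 4y - 2z - 5, 2x - 2y - 8z + 3); substituting (8/17, -49/34, 29/34) gives ∇C = (0, 0, 0), so (8/17, -49/34, 29/34) is indeed a critical point.
The Hessian is constant: H = [[-6, 2, 2], [2, -4, -2], [2, -2, -8]].
Leading principal minors: Δ₁ = -6, Δ₂ = 20, Δ₃ = -136.
The minors alternate sign starting negative (−, +, −), so H is negative definite: a local maximum.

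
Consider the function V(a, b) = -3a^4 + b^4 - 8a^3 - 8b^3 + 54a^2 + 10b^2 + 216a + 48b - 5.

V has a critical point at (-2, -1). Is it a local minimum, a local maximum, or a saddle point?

The mixed partial ∂²V/∂a∂b is 0, so the Hessian at any point is diag(V_aa, V_bb) = diag(12(-3a^2 - 4a + 9), 4(3b^2 - 12b + 5)).
At (-2, -1): H = diag(60, 80).
Both eigenvalues are positive, so H is positive definite: a local minimum.

local minimum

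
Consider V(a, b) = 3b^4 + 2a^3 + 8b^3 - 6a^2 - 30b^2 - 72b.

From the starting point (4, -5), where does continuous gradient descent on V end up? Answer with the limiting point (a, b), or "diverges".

(2, -3)

V is separable, so gradient descent decouples: a follows -∂V/∂a, b follows -∂V/∂b.
∂V/∂a = 6a(a - 2); at a=4 this is 48, so a decreases.
∂V/∂b = 12(b - 2)(b + 1)(b + 3); at b=-5 this is -672, so b increases.
a converges to its nearest critical value 2 (a local min of the a-part); b converges to -3. The iterate converges to (2, -3).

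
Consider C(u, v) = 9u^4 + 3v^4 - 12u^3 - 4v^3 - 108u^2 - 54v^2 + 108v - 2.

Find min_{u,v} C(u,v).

C(u,v) separates as P(u) + Q(v) − 2, so its minimum is min P + min Q − 2.
P'(u) = 36u(u - 3)(u + 2) vanishes at u ∈ {-2, 0, 3}; Q'(v) = 12(v - 3)(v - 1)(v + 3) vanishes at v ∈ {-3, 1, 3}.
Local minima of P (where P''>0): P(-2)=-192, P(3)=-567. Local minima of Q: Q(-3)=-459, Q(3)=-27.
So the global minimum of C is P(3) + Q(-3) − 2 = -567 − 459 − 2 = -1028, attained at (3, -3).

-1028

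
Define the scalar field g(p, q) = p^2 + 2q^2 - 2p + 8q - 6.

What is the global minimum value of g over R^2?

-15

g(p,q) separates as A(p) + B(q) − 6, so its minimum is min A + min B − 6.
A'(p) = 2p - 2 vanishes at p ∈ {1}; B'(q) = 4q + 8 vanishes at q ∈ {-2}.
Local minima of A (where A''>0): A(1)=-1. Local minima of B: B(-2)=-8.
So the global minimum of g is A(1) + B(-2) − 6 = -1 − 8 − 6 = -15, attained at (1, -2).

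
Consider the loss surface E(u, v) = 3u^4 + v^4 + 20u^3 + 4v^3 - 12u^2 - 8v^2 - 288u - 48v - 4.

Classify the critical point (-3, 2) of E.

saddle point

The mixed partial ∂²E/∂u∂v is 0, so the Hessian at any point is diag(E_uu, E_vv) = diag(12(3u^2 + 10u - 2), 4(3v^2 + 6v - 4)).
At (-3, 2): H = diag(-60, 80).
The eigenvalues have opposite signs, so H is indefinite: a saddle point.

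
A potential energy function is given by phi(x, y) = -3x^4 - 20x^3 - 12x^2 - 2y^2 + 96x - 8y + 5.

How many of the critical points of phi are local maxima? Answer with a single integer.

phi separates as a function of x plus a function of y, so ∇phi=0 decouples.
∂phi/∂x = -12(x - 1)(x + 2)(x + 4) = 0 at x ∈ {-4, -2, 1}; ∂phi/∂y = -4(y + 2) = 0 at y ∈ {-2}.
The Hessian is diagonal: diag(phi_xx, phi_yy). Second derivatives: phi_xx(-4)=-120, phi_xx(-2)=72, phi_xx(1)=-180; phi_yy(-2)=-4.
Local maxima occur where both diagonal entries negative: (-4, -2), (1, -2). Count: 2.

2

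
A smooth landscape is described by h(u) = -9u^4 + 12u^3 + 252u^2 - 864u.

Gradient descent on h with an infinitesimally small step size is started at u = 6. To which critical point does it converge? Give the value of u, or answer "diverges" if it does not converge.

h'(u) = -36(u - 3)(u - 2)(u + 4), so h'(6) = -4320.
Gradient descent moves in the -h' direction, i.e. u is increasing.
There is no critical point above u=6, and h' keeps the same sign, so the iterate runs off to +∞.

diverges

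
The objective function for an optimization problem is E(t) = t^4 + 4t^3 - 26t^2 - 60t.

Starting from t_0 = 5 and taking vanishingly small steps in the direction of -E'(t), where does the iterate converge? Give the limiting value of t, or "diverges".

E'(t) = 4(t - 3)(t + 1)(t + 5), so E'(5) = 480.
Gradient descent moves in the -E' direction, i.e. t is decreasing.
The nearest critical point in that direction is t = 3, where E'' = 128 > 0 (a local minimum). The iterate converges there.

3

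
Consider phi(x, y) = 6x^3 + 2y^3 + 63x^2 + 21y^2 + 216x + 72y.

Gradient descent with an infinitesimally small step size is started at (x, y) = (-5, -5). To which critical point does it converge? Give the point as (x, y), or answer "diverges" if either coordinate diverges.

diverges

phi is separable, so gradient descent decouples: x follows -∂phi/∂x, y follows -∂phi/∂y.
∂phi/∂x = 18(x + 3)(x + 4); at x=-5 this is 36, so x decreases.
∂phi/∂y = 6(y + 3)(y + 4); at y=-5 this is 12, so y decreases.
The x-coordinate has no critical point in that direction and runs off to infinity.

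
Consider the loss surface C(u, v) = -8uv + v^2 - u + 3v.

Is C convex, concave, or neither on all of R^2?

C is quadratic, so its Hessian is the constant matrix H = [[0, -8], [-8, 2]].
det(H) = -64, tr(H) = 2.
det(H) < 0, so H is indefinite: neither convex nor concave.

neither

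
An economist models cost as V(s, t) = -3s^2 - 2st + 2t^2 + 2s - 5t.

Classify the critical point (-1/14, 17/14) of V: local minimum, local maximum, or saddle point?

The Hessian of V is constant: H = [[-6, -2], [-2, 4]].
det(H) = (-6)·4 − (-2)² = -28.
Since det(H) < 0, H is indefinite and the critical point is a saddle point.

saddle point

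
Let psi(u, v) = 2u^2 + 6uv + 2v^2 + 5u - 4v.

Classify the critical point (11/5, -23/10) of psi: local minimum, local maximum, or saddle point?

The Hessian of psi is constant: H = [[4, 6], [6, 4]].
det(H) = 4·4 − 6² = -20.
Since det(H) < 0, H is indefinite and the critical point is a saddle point.

saddle point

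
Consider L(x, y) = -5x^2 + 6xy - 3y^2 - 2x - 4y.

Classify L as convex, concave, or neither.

L is quadratic, so its Hessian is the constant matrix H = [[-10, 6], [6, -6]].
det(H) = 24, tr(H) = -16.
det(H) > 0 and tr(H) < 0, so H is negative definite everywhere: concave.

concave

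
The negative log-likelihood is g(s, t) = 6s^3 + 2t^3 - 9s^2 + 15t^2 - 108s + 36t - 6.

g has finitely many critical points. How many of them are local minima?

1

g separates as a function of s plus a function of t, so ∇g=0 decouples.
∂g/∂s = 18(s - 3)(s + 2) = 0 at s ∈ {-2, 3}; ∂g/∂t = 6(t + 2)(t + 3) = 0 at t ∈ {-3, -2}.
The Hessian is diagonal: diag(g_ss, g_tt). Second derivatives: g_ss(-2)=-90, g_ss(3)=90; g_tt(-3)=-6, g_tt(-2)=6.
Local minima occur where both diagonal entries positive: (3, -2). Count: 1.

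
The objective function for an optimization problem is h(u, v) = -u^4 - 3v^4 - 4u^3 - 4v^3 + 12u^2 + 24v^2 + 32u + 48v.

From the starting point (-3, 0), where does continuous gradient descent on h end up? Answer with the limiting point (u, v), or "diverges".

(-1, -1)

h is separable, so gradient descent decouples: u follows -∂h/∂u, v follows -∂h/∂v.
∂h/∂u = -4(u - 2)(u + 1)(u + 4); at u=-3 this is -40, so u increases.
∂h/∂v = -12(v - 2)(v + 1)(v + 2); at v=0 this is 48, so v decreases.
u converges to its nearest critical value -1 (a local min of the u-part); v converges to -1. The iterate converges to (-1, -1).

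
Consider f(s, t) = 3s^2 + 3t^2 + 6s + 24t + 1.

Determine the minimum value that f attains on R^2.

f(s,t) separates as P(s) + Q(t) + 1, so its minimum is min P + min Q + 1.
P'(s) = 6s + 6 vanishes at s ∈ {-1}; Q'(t) = 6(t + 4) vanishes at t ∈ {-4}.
Local minima of P (where P''>0): P(-1)=-3. Local minima of Q: Q(-4)=-48.
So the global minimum of f is P(-1) + Q(-4) + 1 = -3 − 48 + 1 = -50, attained at (-1, -4).

-50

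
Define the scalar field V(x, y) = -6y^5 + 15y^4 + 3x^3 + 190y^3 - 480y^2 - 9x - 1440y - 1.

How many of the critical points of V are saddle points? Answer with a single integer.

V separates as a function of x plus a function of y, so ∇V=0 decouples.
∂V/∂x = 9(x - 1)(x + 1) = 0 at x ∈ {-1, 1}; ∂V/∂y = -30(y - 4)(y - 3)(y + 1)(y + 4) = 0 at y ∈ {-4, -1, 3, 4}.
The Hessian is diagonal: diag(V_xx, V_yy). Second derivatives: V_xx(-1)=-18, V_xx(1)=18; V_yy(-4)=5040, V_yy(-1)=-1800, V_yy(3)=840, V_yy(4)=-1200.
Saddle points occur where the two diagonal entries have opposite signs: (-1, -4), (-1, 3), (1, -1), (1, 4). Count: 4.

4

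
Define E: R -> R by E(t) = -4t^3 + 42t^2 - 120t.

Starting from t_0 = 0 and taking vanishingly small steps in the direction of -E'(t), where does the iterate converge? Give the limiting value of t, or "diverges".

2

E'(t) = -12(t - 5)(t - 2), so E'(0) = -120.
Gradient descent moves in the -E' direction, i.e. t is increasing.
The nearest critical point in that direction is t = 2, where E'' = 36 > 0 (a local minimum). The iterate converges there.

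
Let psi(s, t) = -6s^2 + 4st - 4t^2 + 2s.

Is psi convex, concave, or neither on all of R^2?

psi is quadratic, so its Hessian is the constant matrix H = [[-12, 4], [4, -8]].
det(H) = 80, tr(H) = -20.
det(H) > 0 and tr(H) < 0, so H is negative definite everywhere: concave.

concave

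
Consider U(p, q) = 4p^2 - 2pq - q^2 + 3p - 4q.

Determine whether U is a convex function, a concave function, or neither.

neither

U is quadratic, so its Hessian is the constant matrix H = [[8, -2], [-2, -2]].
det(H) = -20, tr(H) = 6.
det(H) < 0, so H is indefinite: neither convex nor concave.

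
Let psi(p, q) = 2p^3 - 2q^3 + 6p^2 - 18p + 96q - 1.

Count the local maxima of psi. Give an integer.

psi separates as a function of p plus a function of q, so ∇psi=0 decouples.
∂psi/∂p = 6(p - 1)(p + 3) = 0 at p ∈ {-3, 1}; ∂psi/∂q = -6(q - 4)(q + 4) = 0 at q ∈ {-4, 4}.
The Hessian is diagonal: diag(psi_pp, psi_qq). Second derivatives: psi_pp(-3)=-24, psi_pp(1)=24; psi_qq(-4)=48, psi_qq(4)=-48.
Local maxima occur where both diagonal entries negative: (-3, 4). Count: 1.

1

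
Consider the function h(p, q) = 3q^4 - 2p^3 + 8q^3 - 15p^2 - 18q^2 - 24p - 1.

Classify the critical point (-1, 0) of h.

The mixed partial ∂²h/∂p∂q is 0, so the Hessian at any point is diag(h_pp, h_qq) = diag(-6(2p + 5), 12(3q^2 + 4q - 3)).
At (-1, 0): H = diag(-18, -36).
Both eigenvalues are negative, so H is negative definite: a local maximum.

local maximum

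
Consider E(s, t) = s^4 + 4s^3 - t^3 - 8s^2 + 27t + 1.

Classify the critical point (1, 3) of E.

saddle point

The mixed partial ∂²E/∂s∂t is 0, so the Hessian at any point is diag(E_ss, E_tt) = diag(4(3s^2 + 6s - 4), -6t).
At (1, 3): H = diag(20, -18).
The eigenvalues have opposite signs, so H is indefinite: a saddle point.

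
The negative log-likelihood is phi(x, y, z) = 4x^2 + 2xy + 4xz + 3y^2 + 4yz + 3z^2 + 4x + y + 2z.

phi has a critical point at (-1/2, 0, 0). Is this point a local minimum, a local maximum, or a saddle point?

local minimum

The Hessian is constant: H = [[8, 2, 4], [2, 6, 4], [4, 4, 6]].
Leading principal minors: Δ₁ = 8, Δ₂ = 44, Δ₃ = 104.
All leading minors are positive, so H is positive definite: a local minimum.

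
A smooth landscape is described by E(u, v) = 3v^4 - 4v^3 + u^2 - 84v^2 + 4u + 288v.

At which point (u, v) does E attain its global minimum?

(-2, -4)

E(u,v) separates as P(u) + Q(v), so its minimum is min P + min Q.
P'(u) = 2u + 4 vanishes at u ∈ {-2}; Q'(v) = 12(v - 3)(v - 2)(v + 4) vanishes at v ∈ {-4, 2, 3}.
Local minima of P (where P''>0): P(-2)=-4. Local minima of Q: Q(-4)=-1472, Q(3)=243.
So the global minimum of E is P(-2) + Q(-4) = -4 − 1472 = -1476, attained at (-2, -4).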